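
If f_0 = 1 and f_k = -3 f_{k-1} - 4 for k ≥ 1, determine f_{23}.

-188286357655

The fixed point is -4/(1 + 3) = -1, so f_k + 1 = -3(f_{k-1} + 1).
Hence f_k = 2·(-3)^k - 1.
f_{23} = 2·(-3)^{23} - 1 = 2·-94143178827 - 1 = -188286357655.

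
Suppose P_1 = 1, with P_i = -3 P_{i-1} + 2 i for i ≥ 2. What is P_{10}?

P_2 = -3(1) + 4 = 1
P_3 = -3(1) + 6 = 3
P_4 = -3(3) + 8 = -1
P_5 = -3(-1) + 10 = 13
P_6 = -3(13) + 12 = -27
P_7 = -3(-27) + 14 = 95
P_8 = -3(95) + 16 = -269
P_9 = -3(-269) + 18 = 825
P_{10} = -3(825) + 20 = -2455

-2455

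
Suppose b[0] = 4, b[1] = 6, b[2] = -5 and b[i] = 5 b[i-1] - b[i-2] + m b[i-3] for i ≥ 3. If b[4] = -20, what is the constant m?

5

b[3] = -31 + 4m
b[4] = -150 + 26m
So -150 + 26m = -20, giving m = 5.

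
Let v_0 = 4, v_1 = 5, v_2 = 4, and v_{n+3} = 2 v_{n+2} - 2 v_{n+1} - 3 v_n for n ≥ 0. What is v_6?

-28

v_3 = 2*4 - 2*5 - 3*4 = -14
v_4 = 2*(-14) - 2*4 - 3*5 = -51
v_5 = 2*(-51) - 2*(-14) - 3*4 = -86
v_6 = 2*(-86) - 2*(-51) - 3*(-14) = -28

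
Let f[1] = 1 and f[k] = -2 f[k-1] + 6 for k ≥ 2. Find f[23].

The fixed point is 6/(1 + 2) = 2, so f[k] - 2 = -2(f[k-1] - 2).
Hence f[k] = -1·(-2)^{k-1} + 2.
f[23] = -1·(-2)^{22} + 2 = -1·4194304 + 2 = -4194302.

-4194302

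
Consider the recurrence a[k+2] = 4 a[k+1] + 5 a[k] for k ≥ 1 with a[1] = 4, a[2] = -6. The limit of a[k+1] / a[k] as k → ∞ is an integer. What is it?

5

The characteristic equation is r^2 - 4r - 5 = 0, which factors as (r - 5)(r + 1) = 0.
So the roots are 5 and -1. Since |5| > |-1| and the coefficient of 5^k is non-zero, the ratio tends to 5.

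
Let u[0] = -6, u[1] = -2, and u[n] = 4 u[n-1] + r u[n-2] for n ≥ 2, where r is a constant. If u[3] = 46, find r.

u[2] = -8 - 6r
u[3] = -32 - 26r
So -32 - 26r = 46, giving r = -3.

-3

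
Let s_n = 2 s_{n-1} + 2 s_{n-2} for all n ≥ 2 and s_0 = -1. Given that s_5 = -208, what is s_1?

-4

Let s_1 = y.
s_2 = -2 + 2y
s_3 = -4 + 6y
s_4 = -12 + 16y
s_5 = -32 + 44y
So -32 + 44y = -208, giving y = -4.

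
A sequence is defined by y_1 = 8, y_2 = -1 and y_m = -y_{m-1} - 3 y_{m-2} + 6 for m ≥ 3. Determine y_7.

y_3 = -(-1) - 3*8 + 6 = -17
y_4 = -(-17) - 3*(-1) + 6 = 26
y_5 = -26 - 3*(-17) + 6 = 31
y_6 = -31 - 3*26 + 6 = -103
y_7 = -(-103) - 3*31 + 6 = 16

16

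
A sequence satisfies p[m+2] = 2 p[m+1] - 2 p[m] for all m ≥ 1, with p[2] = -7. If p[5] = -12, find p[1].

Let p[1] = x.
p[3] = -14 - 2x
p[4] = -14 - 4x
p[5] = -4x
So -4x = -12, giving x = 3.

3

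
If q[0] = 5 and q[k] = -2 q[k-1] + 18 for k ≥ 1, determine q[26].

-67108858

The fixed point is 18/(1 + 2) = 6, so q[k] - 6 = -2(q[k-1] - 6).
Hence q[k] = -1·(-2)^k + 6.
q[26] = -1·(-2)^{26} + 6 = -1·67108864 + 6 = -67108858.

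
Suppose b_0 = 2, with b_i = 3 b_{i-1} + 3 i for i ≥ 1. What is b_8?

27870

b_1 = 3*2 + 3 = 9
b_2 = 3*9 + 6 = 33
b_3 = 3*33 + 9 = 108
b_4 = 3*108 + 12 = 336
b_5 = 3*336 + 15 = 1023
b_6 = 3*1023 + 18 = 3087
b_7 = 3*3087 + 21 = 9282
b_8 = 3*9282 + 24 = 27870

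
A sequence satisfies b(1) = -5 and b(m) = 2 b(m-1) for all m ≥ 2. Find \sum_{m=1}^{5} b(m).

b(2) = 2·(-5) = -10
b(3) = 2·(-10) = -20
b(4) = 2·(-20) = -40
b(5) = 2·(-40) = -80
Sum = (-5) + (-10) + (-20) + (-40) + (-80) = -155

-155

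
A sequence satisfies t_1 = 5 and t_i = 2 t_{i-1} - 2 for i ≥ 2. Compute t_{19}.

786434

The fixed point is -2/(1 - 2) = 2, so t_i - 2 = 2(t_{i-1} - 2).
Hence t_i = 3·2^{i-1} + 2.
t_{19} = 3·2^{18} + 2 = 3·262144 + 2 = 786434.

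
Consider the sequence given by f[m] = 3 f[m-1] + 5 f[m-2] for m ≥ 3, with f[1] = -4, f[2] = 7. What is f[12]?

2913023

f[3] = 3·7 + 5·(-4) = 1
f[4] = 3·1 + 5·7 = 38
f[5] = 3·38 + 5·1 = 119
f[6] = 3·119 + 5·38 = 547
f[7] = 3·547 + 5·119 = 2236
f[8] = 3·2236 + 5·547 = 9443
f[9] = 3·9443 + 5·2236 = 39509
f[10] = 3·39509 + 5·9443 = 165742
f[11] = 3·165742 + 5·39509 = 694771
f[12] = 3·694771 + 5·165742 = 2913023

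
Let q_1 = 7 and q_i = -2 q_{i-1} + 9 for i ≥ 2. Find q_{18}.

The fixed point is 9/(1 + 2) = 3, so q_i - 3 = -2(q_{i-1} - 3).
Hence q_i = 4·(-2)^{i-1} + 3.
q_{18} = 4·(-2)^{17} + 3 = 4·-131072 + 3 = -524285.

-524285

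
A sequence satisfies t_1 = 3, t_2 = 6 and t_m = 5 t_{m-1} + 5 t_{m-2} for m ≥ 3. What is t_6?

t_3 = 5·6 + 5·3 = 45
t_4 = 5·45 + 5·6 = 255
t_5 = 5·255 + 5·45 = 1500
t_6 = 5·1500 + 5·255 = 8775

8775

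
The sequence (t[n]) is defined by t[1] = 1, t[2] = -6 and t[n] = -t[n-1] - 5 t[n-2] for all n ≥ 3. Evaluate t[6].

-111

t[3] = -(-6) - 5(1) = 1
t[4] = -1 - 5(-6) = 29
t[5] = -29 - 5(1) = -34
t[6] = -(-34) - 5(29) = -111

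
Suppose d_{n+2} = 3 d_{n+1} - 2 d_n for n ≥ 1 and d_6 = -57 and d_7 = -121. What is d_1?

Rearranging, d_{n-2} = (d_n - 3 d_{n-1}) / -2.
d_5 = (-121 - 3*(-57)) / -2 = 50/-2 = -25
d_4 = (-57 - 3*(-25)) / -2 = 18/-2 = -9
d_3 = (-25 - 3*(-9)) / -2 = 2/-2 = -1
d_2 = (-9 - 3*(-1)) / -2 = -6/-2 = 3
d_1 = (-1 - 3*3) / -2 = -10/-2 = 5

5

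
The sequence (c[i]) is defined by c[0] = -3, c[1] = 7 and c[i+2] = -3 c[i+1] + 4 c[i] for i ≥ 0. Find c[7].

c[2] = -3*7 + 4*(-3) = -33
c[3] = -3*(-33) + 4*7 = 127
c[4] = -3*127 + 4*(-33) = -513
c[5] = -3*(-513) + 4*127 = 2047
c[6] = -3*2047 + 4*(-513) = -8193
c[7] = -3*(-8193) + 4*2047 = 32767

32767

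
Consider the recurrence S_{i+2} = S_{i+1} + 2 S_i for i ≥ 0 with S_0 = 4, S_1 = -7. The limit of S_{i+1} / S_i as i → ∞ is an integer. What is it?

The characteristic equation is r^2 - r - 2 = 0, which factors as (r - 2)(r + 1) = 0.
So the roots are 2 and -1. Since |2| > |-1| and the coefficient of 2^i is non-zero, the ratio tends to 2.

2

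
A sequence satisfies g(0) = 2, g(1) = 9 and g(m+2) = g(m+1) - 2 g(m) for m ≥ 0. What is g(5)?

g(2) = 9 - 2·2 = 5
g(3) = 5 - 2·9 = -13
g(4) = (-13) - 2·5 = -23
g(5) = (-23) - 2·(-13) = 3

3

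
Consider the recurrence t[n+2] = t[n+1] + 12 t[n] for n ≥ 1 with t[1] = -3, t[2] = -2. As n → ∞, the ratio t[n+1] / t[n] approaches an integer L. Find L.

The characteristic equation is r^2 - r - 12 = 0, which factors as (r - 4)(r + 3) = 0.
So the roots are 4 and -3. Since |4| > |-3| and the coefficient of 4^n is non-zero, the ratio tends to 4.

4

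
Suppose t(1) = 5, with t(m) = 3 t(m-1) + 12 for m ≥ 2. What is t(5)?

t(2) = 3(5) + 12 = 27
t(3) = 3(27) + 12 = 93
t(4) = 3(93) + 12 = 291
t(5) = 3(291) + 12 = 885

885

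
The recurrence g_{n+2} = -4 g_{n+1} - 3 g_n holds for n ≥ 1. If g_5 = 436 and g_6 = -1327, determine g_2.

-7

Rearranging, g_{n-2} = (g_n + 4 g_{n-1}) / -3.
g_4 = (-1327 + 4*436) / -3 = 417/-3 = -139
g_3 = (436 + 4*(-139)) / -3 = -120/-3 = 40
g_2 = (-139 + 4*40) / -3 = 21/-3 = -7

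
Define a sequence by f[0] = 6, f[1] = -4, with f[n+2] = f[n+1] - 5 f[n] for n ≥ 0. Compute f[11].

f[2] = (-4) - 5(6) = -34
f[3] = (-34) - 5(-4) = -14
f[4] = (-14) - 5(-34) = 156
f[5] = 156 - 5(-14) = 226
f[6] = 226 - 5(156) = -554
f[7] = (-554) - 5(226) = -1684
f[8] = (-1684) - 5(-554) = 1086
f[9] = 1086 - 5(-1684) = 9506
f[10] = 9506 - 5(1086) = 4076
f[11] = 4076 - 5(9506) = -43454

-43454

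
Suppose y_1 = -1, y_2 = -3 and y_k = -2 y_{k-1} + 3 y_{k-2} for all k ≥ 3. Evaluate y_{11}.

y_3 = -2(-3) + 3(-1) = 3
y_4 = -2(3) + 3(-3) = -15
y_5 = -2(-15) + 3(3) = 39
y_6 = -2(39) + 3(-15) = -123
y_7 = -2(-123) + 3(39) = 363
y_8 = -2(363) + 3(-123) = -1095
y_9 = -2(-1095) + 3(363) = 3279
y_{10} = -2(3279) + 3(-1095) = -9843
y_{11} = -2(-9843) + 3(3279) = 29523

29523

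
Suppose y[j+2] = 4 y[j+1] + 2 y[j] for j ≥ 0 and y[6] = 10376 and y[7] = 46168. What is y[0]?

Rearranging, y[j-2] = (y[j] - 4 y[j-1]) / 2.
y[5] = (46168 - 4(10376)) / 2 = 4664/2 = 2332
y[4] = (10376 - 4(2332)) / 2 = 1048/2 = 524
y[3] = (2332 - 4(524)) / 2 = 236/2 = 118
y[2] = (524 - 4(118)) / 2 = 52/2 = 26
y[1] = (118 - 4(26)) / 2 = 14/2 = 7
y[0] = (26 - 4(7)) / 2 = -2/2 = -1

-1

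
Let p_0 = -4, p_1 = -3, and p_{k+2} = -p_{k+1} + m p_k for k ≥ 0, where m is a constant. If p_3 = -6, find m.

-3

p_2 = 3 - 4m
p_3 = -3 + m
So -3 + m = -6, giving m = -3.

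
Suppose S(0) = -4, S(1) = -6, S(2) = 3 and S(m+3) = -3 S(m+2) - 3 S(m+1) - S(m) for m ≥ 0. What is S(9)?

382

S(3) = -3(3) - 3(-6) - (-4) = 13
S(4) = -3(13) - 3(3) - (-6) = -42
S(5) = -3(-42) - 3(13) - 3 = 84
S(6) = -3(84) - 3(-42) - 13 = -139
S(7) = -3(-139) - 3(84) - (-42) = 207
S(8) = -3(207) - 3(-139) - 84 = -288
S(9) = -3(-288) - 3(207) - (-139) = 382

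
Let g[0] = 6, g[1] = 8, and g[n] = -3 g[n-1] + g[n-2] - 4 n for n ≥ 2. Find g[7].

9296

g[2] = -3·8 + 6 - 8 = -26
g[3] = -3·(-26) + 8 - 12 = 74
g[4] = -3·74 + (-26) - 16 = -264
g[5] = -3·(-264) + 74 - 20 = 846
g[6] = -3·846 + (-264) - 24 = -2826
g[7] = -3·(-2826) + 846 - 28 = 9296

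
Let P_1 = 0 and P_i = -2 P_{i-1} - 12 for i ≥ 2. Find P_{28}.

The fixed point is -12/(1 + 2) = -4, so P_i + 4 = -2(P_{i-1} + 4).
Hence P_i = 4·(-2)^{i-1} - 4.
P_{28} = 4·(-2)^{27} - 4 = 4·-134217728 - 4 = -536870916.

-536870916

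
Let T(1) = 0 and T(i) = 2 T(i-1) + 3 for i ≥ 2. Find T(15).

The fixed point is 3/(1 - 2) = -3, so T(i) + 3 = 2(T(i-1) + 3).
Hence T(i) = 3·2^{i-1} - 3.
T(15) = 3·2^{14} - 3 = 3·16384 - 3 = 49149.

49149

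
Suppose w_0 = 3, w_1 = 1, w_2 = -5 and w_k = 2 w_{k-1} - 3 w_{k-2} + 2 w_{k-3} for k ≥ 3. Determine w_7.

w_3 = 2*(-5) - 3*1 + 2*3 = -7
w_4 = 2*(-7) - 3*(-5) + 2*1 = 3
w_5 = 2*3 - 3*(-7) + 2*(-5) = 17
w_6 = 2*17 - 3*3 + 2*(-7) = 11
w_7 = 2*11 - 3*17 + 2*3 = -23

-23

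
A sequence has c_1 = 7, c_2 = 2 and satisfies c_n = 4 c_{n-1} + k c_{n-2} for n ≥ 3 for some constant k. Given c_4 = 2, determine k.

c_3 = 8 + 7k
c_4 = 32 + 30k
So 32 + 30k = 2, giving k = -1.

-1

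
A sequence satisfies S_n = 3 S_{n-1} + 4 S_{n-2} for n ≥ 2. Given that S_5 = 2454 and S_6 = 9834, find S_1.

Rearranging, S_{n-2} = (S_n - 3 S_{n-1}) / 4.
S_4 = (9834 - 3*2454) / 4 = 2472/4 = 618
S_3 = (2454 - 3*618) / 4 = 600/4 = 150
S_2 = (618 - 3*150) / 4 = 168/4 = 42
S_1 = (150 - 3*42) / 4 = 24/4 = 6

6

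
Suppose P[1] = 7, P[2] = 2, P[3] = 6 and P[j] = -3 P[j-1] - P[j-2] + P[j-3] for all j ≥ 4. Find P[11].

P[4] = -3*6 - 2 + 7 = -13
P[5] = -3*(-13) - 6 + 2 = 35
P[6] = -3*35 - (-13) + 6 = -86
P[7] = -3*(-86) - 35 + (-13) = 210
P[8] = -3*210 - (-86) + 35 = -509
P[9] = -3*(-509) - 210 + (-86) = 1231
P[10] = -3*1231 - (-509) + 210 = -2974
P[11] = -3*(-2974) - 1231 + (-509) = 7182

7182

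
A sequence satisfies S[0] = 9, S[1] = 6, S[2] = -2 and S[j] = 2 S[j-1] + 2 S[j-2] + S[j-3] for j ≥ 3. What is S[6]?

S[3] = 2·(-2) + 2·6 + 9 = 17
S[4] = 2·17 + 2·(-2) + 6 = 36
S[5] = 2·36 + 2·17 + (-2) = 104
S[6] = 2·104 + 2·36 + 17 = 297

297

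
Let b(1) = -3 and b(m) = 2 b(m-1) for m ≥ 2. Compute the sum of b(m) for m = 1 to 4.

-45

b(2) = 2(-3) = -6
b(3) = 2(-6) = -12
b(4) = 2(-12) = -24
Sum = (-3) + (-6) + (-12) + (-24) = -45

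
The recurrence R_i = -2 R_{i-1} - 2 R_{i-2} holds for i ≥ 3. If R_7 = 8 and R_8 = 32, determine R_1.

Rearranging, R_{i-2} = (R_i + 2 R_{i-1}) / -2.
R_6 = (32 + 2(8)) / -2 = 48/-2 = -24
R_5 = (8 + 2(-24)) / -2 = -40/-2 = 20
R_4 = (-24 + 2(20)) / -2 = 16/-2 = -8
R_3 = (20 + 2(-8)) / -2 = 4/-2 = -2
R_2 = (-8 + 2(-2)) / -2 = -12/-2 = 6
R_1 = (-2 + 2(6)) / -2 = 10/-2 = -5

-5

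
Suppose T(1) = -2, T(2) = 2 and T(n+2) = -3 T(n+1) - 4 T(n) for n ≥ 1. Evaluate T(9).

-542

T(3) = -3(2) - 4(-2) = 2
T(4) = -3(2) - 4(2) = -14
T(5) = -3(-14) - 4(2) = 34
T(6) = -3(34) - 4(-14) = -46
T(7) = -3(-46) - 4(34) = 2
T(8) = -3(2) - 4(-46) = 178
T(9) = -3(178) - 4(2) = -542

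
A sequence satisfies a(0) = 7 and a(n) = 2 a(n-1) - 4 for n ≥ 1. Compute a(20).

The fixed point is -4/(1 - 2) = 4, so a(n) - 4 = 2(a(n-1) - 4).
Hence a(n) = 3·2^n + 4.
a(20) = 3·2^{20} + 4 = 3·1048576 + 4 = 3145732.

3145732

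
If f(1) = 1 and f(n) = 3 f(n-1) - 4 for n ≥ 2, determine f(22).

-10460353201

The fixed point is -4/(1 - 3) = 2, so f(n) - 2 = 3(f(n-1) - 2).
Hence f(n) = -1·3^{n-1} + 2.
f(22) = -1·3^{21} + 2 = -1·10460353203 + 2 = -10460353201.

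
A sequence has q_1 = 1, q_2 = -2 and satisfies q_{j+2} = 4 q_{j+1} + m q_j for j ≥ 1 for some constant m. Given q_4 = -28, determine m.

2

q_3 = -8 + m
q_4 = -32 + 2m
So -32 + 2m = -28, giving m = 2.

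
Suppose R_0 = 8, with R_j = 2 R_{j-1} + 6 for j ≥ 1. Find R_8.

3578

R_1 = 2(8) + 6 = 22
R_2 = 2(22) + 6 = 50
R_3 = 2(50) + 6 = 106
R_4 = 2(106) + 6 = 218
R_5 = 2(218) + 6 = 442
R_6 = 2(442) + 6 = 890
R_7 = 2(890) + 6 = 1786
R_8 = 2(1786) + 6 = 3578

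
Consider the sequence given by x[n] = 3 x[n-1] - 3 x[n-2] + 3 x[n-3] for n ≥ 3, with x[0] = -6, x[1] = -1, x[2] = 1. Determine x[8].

x[3] = 3·1 - 3·(-1) + 3·(-6) = -12
x[4] = 3·(-12) - 3·1 + 3·(-1) = -42
x[5] = 3·(-42) - 3·(-12) + 3·1 = -87
x[6] = 3·(-87) - 3·(-42) + 3·(-12) = -171
x[7] = 3·(-171) - 3·(-87) + 3·(-42) = -378
x[8] = 3·(-378) - 3·(-171) + 3·(-87) = -882

-882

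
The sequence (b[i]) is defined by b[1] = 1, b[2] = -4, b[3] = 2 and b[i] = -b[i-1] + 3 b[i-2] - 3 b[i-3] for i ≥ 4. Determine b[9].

1649

b[4] = -2 + 3*(-4) - 3*1 = -17
b[5] = -(-17) + 3*2 - 3*(-4) = 35
b[6] = -35 + 3*(-17) - 3*2 = -92
b[7] = -(-92) + 3*35 - 3*(-17) = 248
b[8] = -248 + 3*(-92) - 3*35 = -629
b[9] = -(-629) + 3*248 - 3*(-92) = 1649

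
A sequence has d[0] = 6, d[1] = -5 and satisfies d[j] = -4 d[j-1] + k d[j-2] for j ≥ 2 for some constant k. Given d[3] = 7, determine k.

-3

d[2] = 20 + 6k
d[3] = -80 - 29k
So -80 - 29k = 7, giving k = -3.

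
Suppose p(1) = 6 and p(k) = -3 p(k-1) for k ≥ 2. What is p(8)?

p(2) = -3*6 = -18
p(3) = -3*(-18) = 54
p(4) = -3*54 = -162
p(5) = -3*(-162) = 486
p(6) = -3*486 = -1458
p(7) = -3*(-1458) = 4374
p(8) = -3*4374 = -13122

-13122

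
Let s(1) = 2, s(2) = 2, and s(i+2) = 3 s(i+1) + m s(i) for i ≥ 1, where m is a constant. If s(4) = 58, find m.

5

s(3) = 6 + 2m
s(4) = 18 + 8m
So 18 + 8m = 58, giving m = 5.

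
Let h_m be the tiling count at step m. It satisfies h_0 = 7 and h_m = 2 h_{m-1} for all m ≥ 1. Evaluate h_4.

h_1 = 2(7) = 14
h_2 = 2(14) = 28
h_3 = 2(28) = 56
h_4 = 2(56) = 112

112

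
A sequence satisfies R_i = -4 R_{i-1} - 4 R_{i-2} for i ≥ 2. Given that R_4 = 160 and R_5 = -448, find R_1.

4

Rearranging, R_{i-2} = (R_i + 4 R_{i-1}) / -4.
R_3 = (-448 + 4(160)) / -4 = 192/-4 = -48
R_2 = (160 + 4(-48)) / -4 = -32/-4 = 8
R_1 = (-48 + 4(8)) / -4 = -16/-4 = 4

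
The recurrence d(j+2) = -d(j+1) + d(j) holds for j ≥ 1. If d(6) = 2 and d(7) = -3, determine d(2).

1

Rearranging, d(j-2) = d(j) + d(j-1).
d(5) = -3 + 2 = -1
d(4) = 2 + (-1) = 1
d(3) = -1 + 1 = 0
d(2) = 1 + 0 = 1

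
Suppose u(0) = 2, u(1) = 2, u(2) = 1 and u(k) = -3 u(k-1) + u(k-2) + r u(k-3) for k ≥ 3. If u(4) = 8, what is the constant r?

-1

u(3) = -1 + 2r
u(4) = 4 - 4r
So 4 - 4r = 8, giving r = -1.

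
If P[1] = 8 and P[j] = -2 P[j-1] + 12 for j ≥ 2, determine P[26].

The fixed point is 12/(1 + 2) = 4, so P[j] - 4 = -2(P[j-1] - 4).
Hence P[j] = 4·(-2)^{j-1} + 4.
P[26] = 4·(-2)^{25} + 4 = 4·-33554432 + 4 = -134217724.

-134217724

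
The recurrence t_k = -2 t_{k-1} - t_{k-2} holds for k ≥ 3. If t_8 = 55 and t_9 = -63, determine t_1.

1

Rearranging, t_{k-2} = -(t_k + 2 t_{k-1}).
t_7 = -(-63 + 2*55) = -47
t_6 = -(55 + 2*(-47)) = 39
t_5 = -(-47 + 2*39) = -31
t_4 = -(39 + 2*(-31)) = 23
t_3 = -(-31 + 2*23) = -15
t_2 = -(23 + 2*(-15)) = 7
t_1 = -(-15 + 2*7) = 1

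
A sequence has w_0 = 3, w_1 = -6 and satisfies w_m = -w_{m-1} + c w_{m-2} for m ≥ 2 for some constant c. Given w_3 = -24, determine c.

w_2 = 6 + 3c
w_3 = -6 - 9c
So -6 - 9c = -24, giving c = 2.

2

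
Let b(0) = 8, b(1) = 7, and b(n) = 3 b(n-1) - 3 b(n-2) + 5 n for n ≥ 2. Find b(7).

b(2) = 3*7 - 3*8 + 10 = 7
b(3) = 3*7 - 3*7 + 15 = 15
b(4) = 3*15 - 3*7 + 20 = 44
b(5) = 3*44 - 3*15 + 25 = 112
b(6) = 3*112 - 3*44 + 30 = 234
b(7) = 3*234 - 3*112 + 35 = 401

401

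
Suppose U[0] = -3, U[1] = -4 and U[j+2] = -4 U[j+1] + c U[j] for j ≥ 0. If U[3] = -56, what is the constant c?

1

U[2] = 16 - 3c
U[3] = -64 + 8c
So -64 + 8c = -56, giving c = 1.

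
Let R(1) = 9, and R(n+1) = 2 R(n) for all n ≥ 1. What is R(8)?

R(2) = 2·9 = 18
R(3) = 2·18 = 36
R(4) = 2·36 = 72
R(5) = 2·72 = 144
R(6) = 2·144 = 288
R(7) = 2·288 = 576
R(8) = 2·576 = 1152

1152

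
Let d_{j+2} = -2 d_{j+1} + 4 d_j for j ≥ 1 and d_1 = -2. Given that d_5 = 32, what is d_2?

Let d_2 = x.
d_3 = -8 - 2x
d_4 = 16 + 8x
d_5 = -64 - 24x
So -64 - 24x = 32, giving x = -4.

-4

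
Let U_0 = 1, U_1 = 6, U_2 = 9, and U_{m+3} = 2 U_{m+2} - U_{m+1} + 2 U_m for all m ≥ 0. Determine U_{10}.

U_3 = 2·9 - 6 + 2·1 = 14
U_4 = 2·14 - 9 + 2·6 = 31
U_5 = 2·31 - 14 + 2·9 = 66
U_6 = 2·66 - 31 + 2·14 = 129
U_7 = 2·129 - 66 + 2·31 = 254
U_8 = 2·254 - 129 + 2·66 = 511
U_9 = 2·511 - 254 + 2·129 = 1026
U_{10} = 2·1026 - 511 + 2·254 = 2049

2049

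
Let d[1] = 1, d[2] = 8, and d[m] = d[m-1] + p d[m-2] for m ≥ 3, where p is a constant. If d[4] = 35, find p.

3

d[3] = 8 + p
d[4] = 8 + 9p
So 8 + 9p = 35, giving p = 3.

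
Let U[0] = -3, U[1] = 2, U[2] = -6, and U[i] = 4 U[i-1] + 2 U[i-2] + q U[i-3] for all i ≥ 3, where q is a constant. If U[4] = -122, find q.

3

U[3] = -20 - 3q
U[4] = -92 - 10q
So -92 - 10q = -122, giving q = 3.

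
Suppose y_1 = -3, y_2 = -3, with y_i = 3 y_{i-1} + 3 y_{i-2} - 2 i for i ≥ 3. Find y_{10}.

-274757

y_3 = 3·(-3) + 3·(-3) - 6 = -24
y_4 = 3·(-24) + 3·(-3) - 8 = -89
y_5 = 3·(-89) + 3·(-24) - 10 = -349
y_6 = 3·(-349) + 3·(-89) - 12 = -1326
y_7 = 3·(-1326) + 3·(-349) - 14 = -5039
y_8 = 3·(-5039) + 3·(-1326) - 16 = -19111
y_9 = 3·(-19111) + 3·(-5039) - 18 = -72468
y_{10} = 3·(-72468) + 3·(-19111) - 20 = -274757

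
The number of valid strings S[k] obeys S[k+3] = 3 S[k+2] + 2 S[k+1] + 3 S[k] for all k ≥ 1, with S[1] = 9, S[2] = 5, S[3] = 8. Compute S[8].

11143

S[4] = 3(8) + 2(5) + 3(9) = 61
S[5] = 3(61) + 2(8) + 3(5) = 214
S[6] = 3(214) + 2(61) + 3(8) = 788
S[7] = 3(788) + 2(214) + 3(61) = 2975
S[8] = 3(2975) + 2(788) + 3(214) = 11143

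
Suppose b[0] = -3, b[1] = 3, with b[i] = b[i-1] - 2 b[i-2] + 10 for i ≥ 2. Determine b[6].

b[2] = 3 - 2*(-3) + 10 = 19
b[3] = 19 - 2*3 + 10 = 23
b[4] = 23 - 2*19 + 10 = -5
b[5] = (-5) - 2*23 + 10 = -41
b[6] = (-41) - 2*(-5) + 10 = -21

-21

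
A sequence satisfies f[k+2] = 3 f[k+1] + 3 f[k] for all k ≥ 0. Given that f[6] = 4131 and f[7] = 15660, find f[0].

3

Rearranging, f[k-2] = (f[k] - 3 f[k-1]) / 3.
f[5] = (15660 - 3·4131) / 3 = 3267/3 = 1089
f[4] = (4131 - 3·1089) / 3 = 864/3 = 288
f[3] = (1089 - 3·288) / 3 = 225/3 = 75
f[2] = (288 - 3·75) / 3 = 63/3 = 21
f[1] = (75 - 3·21) / 3 = 12/3 = 4
f[0] = (21 - 3·4) / 3 = 9/3 = 3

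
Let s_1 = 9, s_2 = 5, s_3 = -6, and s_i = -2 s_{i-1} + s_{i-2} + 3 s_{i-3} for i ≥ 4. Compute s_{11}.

s_4 = -2(-6) + 5 + 3(9) = 44
s_5 = -2(44) + (-6) + 3(5) = -79
s_6 = -2(-79) + 44 + 3(-6) = 184
s_7 = -2(184) + (-79) + 3(44) = -315
s_8 = -2(-315) + 184 + 3(-79) = 577
s_9 = -2(577) + (-315) + 3(184) = -917
s_{10} = -2(-917) + 577 + 3(-315) = 1466
s_{11} = -2(1466) + (-917) + 3(577) = -2118

-2118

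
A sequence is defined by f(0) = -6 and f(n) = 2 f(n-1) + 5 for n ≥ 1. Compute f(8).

f(1) = 2·(-6) + 5 = -7
f(2) = 2·(-7) + 5 = -9
f(3) = 2·(-9) + 5 = -13
f(4) = 2·(-13) + 5 = -21
f(5) = 2·(-21) + 5 = -37
f(6) = 2·(-37) + 5 = -69
f(7) = 2·(-69) + 5 = -133
f(8) = 2·(-133) + 5 = -261

-261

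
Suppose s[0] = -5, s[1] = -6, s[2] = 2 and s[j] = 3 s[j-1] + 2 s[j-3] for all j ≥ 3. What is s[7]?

-684

s[3] = 3*2 + 2*(-5) = -4
s[4] = 3*(-4) + 2*(-6) = -24
s[5] = 3*(-24) + 2*2 = -68
s[6] = 3*(-68) + 2*(-4) = -212
s[7] = 3*(-212) + 2*(-24) = -684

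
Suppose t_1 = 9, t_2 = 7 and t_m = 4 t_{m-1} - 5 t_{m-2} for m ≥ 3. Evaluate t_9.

-1047

t_3 = 4·7 - 5·9 = -17
t_4 = 4·(-17) - 5·7 = -103
t_5 = 4·(-103) - 5·(-17) = -327
t_6 = 4·(-327) - 5·(-103) = -793
t_7 = 4·(-793) - 5·(-327) = -1537
t_8 = 4·(-1537) - 5·(-793) = -2183
t_9 = 4·(-2183) - 5·(-1537) = -1047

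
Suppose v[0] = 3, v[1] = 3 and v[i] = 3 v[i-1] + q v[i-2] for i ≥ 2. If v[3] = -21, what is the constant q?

v[2] = 9 + 3q
v[3] = 27 + 12q
So 27 + 12q = -21, giving q = -4.

-4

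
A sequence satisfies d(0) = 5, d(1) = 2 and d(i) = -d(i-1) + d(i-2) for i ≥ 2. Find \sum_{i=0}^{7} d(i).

3

d(2) = -2 + 5 = 3
d(3) = -3 + 2 = -1
d(4) = -(-1) + 3 = 4
d(5) = -4 + (-1) = -5
d(6) = -(-5) + 4 = 9
d(7) = -9 + (-5) = -14
Sum = 5 + 2 + 3 + (-1) + 4 + (-5) + 9 + (-14) = 3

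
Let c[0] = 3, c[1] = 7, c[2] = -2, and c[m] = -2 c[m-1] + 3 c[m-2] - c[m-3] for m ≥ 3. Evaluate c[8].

-5287

c[3] = -2(-2) + 3(7) - 3 = 22
c[4] = -2(22) + 3(-2) - 7 = -57
c[5] = -2(-57) + 3(22) - (-2) = 182
c[6] = -2(182) + 3(-57) - 22 = -557
c[7] = -2(-557) + 3(182) - (-57) = 1717
c[8] = -2(1717) + 3(-557) - 182 = -5287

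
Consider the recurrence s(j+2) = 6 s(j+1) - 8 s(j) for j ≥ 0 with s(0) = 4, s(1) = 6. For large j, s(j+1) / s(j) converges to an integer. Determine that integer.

The characteristic equation is r^2 - 6r + 8 = 0, which factors as (r - 4)(r - 2) = 0.
So the roots are 4 and 2. Since |4| > |2| and the coefficient of 4^j is non-zero, the ratio tends to 4.

4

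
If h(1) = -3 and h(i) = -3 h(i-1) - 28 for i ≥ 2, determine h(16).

The fixed point is -28/(1 + 3) = -7, so h(i) + 7 = -3(h(i-1) + 7).
Hence h(i) = 4·(-3)^{i-1} - 7.
h(16) = 4·(-3)^{15} - 7 = 4·-14348907 - 7 = -57395635.

-57395635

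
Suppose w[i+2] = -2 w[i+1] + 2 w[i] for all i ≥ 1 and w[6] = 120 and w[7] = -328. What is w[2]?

2

Rearranging, w[i-2] = (w[i] + 2 w[i-1]) / 2.
w[5] = (-328 + 2*120) / 2 = -88/2 = -44
w[4] = (120 + 2*(-44)) / 2 = 32/2 = 16
w[3] = (-44 + 2*16) / 2 = -12/2 = -6
w[2] = (16 + 2*(-6)) / 2 = 4/2 = 2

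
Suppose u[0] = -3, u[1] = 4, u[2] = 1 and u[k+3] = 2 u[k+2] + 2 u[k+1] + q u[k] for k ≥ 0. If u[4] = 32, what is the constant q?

-5

u[3] = 10 - 3q
u[4] = 22 - 2q
So 22 - 2q = 32, giving q = -5.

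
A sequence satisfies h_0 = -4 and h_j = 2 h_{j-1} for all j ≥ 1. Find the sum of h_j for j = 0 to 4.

h_1 = 2(-4) = -8
h_2 = 2(-8) = -16
h_3 = 2(-16) = -32
h_4 = 2(-32) = -64
Sum = (-4) + (-8) + (-16) + (-32) + (-64) = -124

-124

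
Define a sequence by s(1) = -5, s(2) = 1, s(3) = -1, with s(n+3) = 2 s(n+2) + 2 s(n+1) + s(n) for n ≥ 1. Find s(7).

s(4) = 2·(-1) + 2·1 + (-5) = -5
s(5) = 2·(-5) + 2·(-1) + 1 = -11
s(6) = 2·(-11) + 2·(-5) + (-1) = -33
s(7) = 2·(-33) + 2·(-11) + (-5) = -93

-93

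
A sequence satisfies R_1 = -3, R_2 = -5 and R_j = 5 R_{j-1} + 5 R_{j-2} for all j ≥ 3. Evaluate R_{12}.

R_3 = 5*(-5) + 5*(-3) = -40
R_4 = 5*(-40) + 5*(-5) = -225
R_5 = 5*(-225) + 5*(-40) = -1325
R_6 = 5*(-1325) + 5*(-225) = -7750
R_7 = 5*(-7750) + 5*(-1325) = -45375
R_8 = 5*(-45375) + 5*(-7750) = -265625
R_9 = 5*(-265625) + 5*(-45375) = -1555000
R_{10} = 5*(-1555000) + 5*(-265625) = -9103125
R_{11} = 5*(-9103125) + 5*(-1555000) = -53290625
R_{12} = 5*(-53290625) + 5*(-9103125) = -311968750

-311968750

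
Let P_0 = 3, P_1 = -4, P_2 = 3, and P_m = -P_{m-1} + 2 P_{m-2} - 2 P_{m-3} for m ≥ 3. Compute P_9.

P_3 = -3 + 2·(-4) - 2·3 = -17
P_4 = -(-17) + 2·3 - 2·(-4) = 31
P_5 = -31 + 2·(-17) - 2·3 = -71
P_6 = -(-71) + 2·31 - 2·(-17) = 167
P_7 = -167 + 2·(-71) - 2·31 = -371
P_8 = -(-371) + 2·167 - 2·(-71) = 847
P_9 = -847 + 2·(-371) - 2·167 = -1923

-1923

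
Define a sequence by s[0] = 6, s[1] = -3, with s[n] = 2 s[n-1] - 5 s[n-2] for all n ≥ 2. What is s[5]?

s[2] = 2*(-3) - 5*6 = -36
s[3] = 2*(-36) - 5*(-3) = -57
s[4] = 2*(-57) - 5*(-36) = 66
s[5] = 2*66 - 5*(-57) = 417

417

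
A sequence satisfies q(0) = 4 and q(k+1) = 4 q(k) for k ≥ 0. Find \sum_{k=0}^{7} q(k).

87380

q(1) = 4·4 = 16
q(2) = 4·16 = 64
q(3) = 4·64 = 256
q(4) = 4·256 = 1024
q(5) = 4·1024 = 4096
q(6) = 4·4096 = 16384
q(7) = 4·16384 = 65536
Sum = 4 + 16 + 64 + 256 + 1024 + 4096 + 16384 + 65536 = 87380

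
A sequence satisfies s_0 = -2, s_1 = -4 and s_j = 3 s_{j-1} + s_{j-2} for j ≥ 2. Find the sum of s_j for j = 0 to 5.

-720

s_2 = 3(-4) + (-2) = -14
s_3 = 3(-14) + (-4) = -46
s_4 = 3(-46) + (-14) = -152
s_5 = 3(-152) + (-46) = -502
Sum = (-2) + (-4) + (-14) + (-46) + (-152) + (-502) = -720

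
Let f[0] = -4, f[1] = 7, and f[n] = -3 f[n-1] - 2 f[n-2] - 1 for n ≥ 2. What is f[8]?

-854

f[2] = -3(7) - 2(-4) - 1 = -14
f[3] = -3(-14) - 2(7) - 1 = 27
f[4] = -3(27) - 2(-14) - 1 = -54
f[5] = -3(-54) - 2(27) - 1 = 107
f[6] = -3(107) - 2(-54) - 1 = -214
f[7] = -3(-214) - 2(107) - 1 = 427
f[8] = -3(427) - 2(-214) - 1 = -854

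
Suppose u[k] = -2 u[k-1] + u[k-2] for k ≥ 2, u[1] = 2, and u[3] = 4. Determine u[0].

Let u[0] = y.
u[2] = -4 + y
u[3] = 10 - 2y
So 10 - 2y = 4, giving y = 3.

3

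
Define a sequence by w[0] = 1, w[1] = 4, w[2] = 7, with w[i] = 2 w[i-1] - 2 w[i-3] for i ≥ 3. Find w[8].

w[3] = 2·7 - 2·1 = 12
w[4] = 2·12 - 2·4 = 16
w[5] = 2·16 - 2·7 = 18
w[6] = 2·18 - 2·12 = 12
w[7] = 2·12 - 2·16 = -8
w[8] = 2·(-8) - 2·18 = -52

-52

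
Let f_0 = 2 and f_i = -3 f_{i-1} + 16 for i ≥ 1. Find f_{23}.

188286357658

The fixed point is 16/(1 + 3) = 4, so f_i - 4 = -3(f_{i-1} - 4).
Hence f_i = -2·(-3)^i + 4.
f_{23} = -2·(-3)^{23} + 4 = -2·-94143178827 + 4 = 188286357658.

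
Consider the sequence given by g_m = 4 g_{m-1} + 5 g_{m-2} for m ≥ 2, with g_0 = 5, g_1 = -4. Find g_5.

516

g_2 = 4*(-4) + 5*5 = 9
g_3 = 4*9 + 5*(-4) = 16
g_4 = 4*16 + 5*9 = 109
g_5 = 4*109 + 5*16 = 516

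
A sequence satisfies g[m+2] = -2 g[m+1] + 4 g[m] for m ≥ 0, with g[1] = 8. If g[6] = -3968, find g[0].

-6

Let g[0] = y.
g[2] = -16 + 4y
g[3] = 64 - 8y
g[4] = -192 + 32y
g[5] = 640 - 96y
g[6] = -2048 + 320y
So -2048 + 320y = -3968, giving y = -6.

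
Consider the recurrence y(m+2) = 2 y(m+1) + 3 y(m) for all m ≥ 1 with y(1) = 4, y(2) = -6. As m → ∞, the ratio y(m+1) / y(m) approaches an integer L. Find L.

The characteristic equation is r^2 - 2r - 3 = 0, which factors as (r - 3)(r + 1) = 0.
So the roots are 3 and -1. Since |3| > |-1| and the coefficient of 3^m is non-zero, the ratio tends to 3.

3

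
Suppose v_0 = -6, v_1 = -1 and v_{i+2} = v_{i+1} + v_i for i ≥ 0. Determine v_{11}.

-419

v_2 = (-1) + (-6) = -7
v_3 = (-7) + (-1) = -8
v_4 = (-8) + (-7) = -15
v_5 = (-15) + (-8) = -23
v_6 = (-23) + (-15) = -38
v_7 = (-38) + (-23) = -61
v_8 = (-61) + (-38) = -99
v_9 = (-99) + (-61) = -160
v_{10} = (-160) + (-99) = -259
v_{11} = (-259) + (-160) = -419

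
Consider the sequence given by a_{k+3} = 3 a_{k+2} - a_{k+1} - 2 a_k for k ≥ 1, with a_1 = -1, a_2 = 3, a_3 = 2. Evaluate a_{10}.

a_4 = 3(2) - 3 - 2(-1) = 5
a_5 = 3(5) - 2 - 2(3) = 7
a_6 = 3(7) - 5 - 2(2) = 12
a_7 = 3(12) - 7 - 2(5) = 19
a_8 = 3(19) - 12 - 2(7) = 31
a_9 = 3(31) - 19 - 2(12) = 50
a_{10} = 3(50) - 31 - 2(19) = 81

81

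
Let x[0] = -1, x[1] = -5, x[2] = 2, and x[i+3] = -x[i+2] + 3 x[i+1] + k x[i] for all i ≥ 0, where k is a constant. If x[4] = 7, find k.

x[3] = -17 - k
x[4] = 23 - 4k
So 23 - 4k = 7, giving k = 4.

4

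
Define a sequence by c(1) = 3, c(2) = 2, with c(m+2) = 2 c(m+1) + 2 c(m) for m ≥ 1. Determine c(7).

504

c(3) = 2*2 + 2*3 = 10
c(4) = 2*10 + 2*2 = 24
c(5) = 2*24 + 2*10 = 68
c(6) = 2*68 + 2*24 = 184
c(7) = 2*184 + 2*68 = 504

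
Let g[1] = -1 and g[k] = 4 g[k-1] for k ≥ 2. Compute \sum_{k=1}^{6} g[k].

-1365

g[2] = 4·(-1) = -4
g[3] = 4·(-4) = -16
g[4] = 4·(-16) = -64
g[5] = 4·(-64) = -256
g[6] = 4·(-256) = -1024
Sum = (-1) + (-4) + (-16) + (-64) + (-256) + (-1024) = -1365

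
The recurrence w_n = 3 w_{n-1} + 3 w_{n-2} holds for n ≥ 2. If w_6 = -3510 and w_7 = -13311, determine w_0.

2

Rearranging, w_{n-2} = (w_n - 3 w_{n-1}) / 3.
w_5 = (-13311 - 3*(-3510)) / 3 = -2781/3 = -927
w_4 = (-3510 - 3*(-927)) / 3 = -729/3 = -243
w_3 = (-927 - 3*(-243)) / 3 = -198/3 = -66
w_2 = (-243 - 3*(-66)) / 3 = -45/3 = -15
w_1 = (-66 - 3*(-15)) / 3 = -21/3 = -7
w_0 = (-15 - 3*(-7)) / 3 = 6/3 = 2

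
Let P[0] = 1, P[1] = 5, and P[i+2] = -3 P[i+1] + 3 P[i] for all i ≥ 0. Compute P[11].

2136456

P[2] = -3·5 + 3·1 = -12
P[3] = -3·(-12) + 3·5 = 51
P[4] = -3·51 + 3·(-12) = -189
P[5] = -3·(-189) + 3·51 = 720
P[6] = -3·720 + 3·(-189) = -2727
P[7] = -3·(-2727) + 3·720 = 10341
P[8] = -3·10341 + 3·(-2727) = -39204
P[9] = -3·(-39204) + 3·10341 = 148635
P[10] = -3·148635 + 3·(-39204) = -563517
P[11] = -3·(-563517) + 3·148635 = 2136456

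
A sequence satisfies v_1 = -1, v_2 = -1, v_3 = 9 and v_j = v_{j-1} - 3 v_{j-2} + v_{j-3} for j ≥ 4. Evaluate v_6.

-41

v_4 = 9 - 3·(-1) + (-1) = 11
v_5 = 11 - 3·9 + (-1) = -17
v_6 = (-17) - 3·11 + 9 = -41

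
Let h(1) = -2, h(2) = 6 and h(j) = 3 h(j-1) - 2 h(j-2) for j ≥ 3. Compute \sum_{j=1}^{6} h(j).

h(3) = 3·6 - 2·(-2) = 22
h(4) = 3·22 - 2·6 = 54
h(5) = 3·54 - 2·22 = 118
h(6) = 3·118 - 2·54 = 246
Sum = (-2) + 6 + 22 + 54 + 118 + 246 = 444

444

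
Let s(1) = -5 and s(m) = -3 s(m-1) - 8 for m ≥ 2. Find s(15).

The fixed point is -8/(1 + 3) = -2, so s(m) + 2 = -3(s(m-1) + 2).
Hence s(m) = -3·(-3)^{m-1} - 2.
s(15) = -3·(-3)^{14} - 2 = -3·4782969 - 2 = -14348909.

-14348909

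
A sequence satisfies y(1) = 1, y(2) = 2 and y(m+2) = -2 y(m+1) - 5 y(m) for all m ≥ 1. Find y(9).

-1031

y(3) = -2*2 - 5*1 = -9
y(4) = -2*(-9) - 5*2 = 8
y(5) = -2*8 - 5*(-9) = 29
y(6) = -2*29 - 5*8 = -98
y(7) = -2*(-98) - 5*29 = 51
y(8) = -2*51 - 5*(-98) = 388
y(9) = -2*388 - 5*51 = -1031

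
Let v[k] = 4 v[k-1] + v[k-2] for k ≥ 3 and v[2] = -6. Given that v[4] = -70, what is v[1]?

Let v[1] = y.
v[3] = -24 + y
v[4] = -102 + 4y
So -102 + 4y = -70, giving y = 8.

8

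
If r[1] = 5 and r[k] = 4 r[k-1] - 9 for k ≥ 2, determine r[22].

8796093022211

The fixed point is -9/(1 - 4) = 3, so r[k] - 3 = 4(r[k-1] - 3).
Hence r[k] = 2·4^{k-1} + 3.
r[22] = 2·4^{21} + 3 = 2·4398046511104 + 3 = 8796093022211.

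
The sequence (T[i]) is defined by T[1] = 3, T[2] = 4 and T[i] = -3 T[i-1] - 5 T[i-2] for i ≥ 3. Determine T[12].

T[3] = -3*4 - 5*3 = -27
T[4] = -3*(-27) - 5*4 = 61
T[5] = -3*61 - 5*(-27) = -48
T[6] = -3*(-48) - 5*61 = -161
T[7] = -3*(-161) - 5*(-48) = 723
T[8] = -3*723 - 5*(-161) = -1364
T[9] = -3*(-1364) - 5*723 = 477
T[10] = -3*477 - 5*(-1364) = 5389
T[11] = -3*5389 - 5*477 = -18552
T[12] = -3*(-18552) - 5*5389 = 28711

28711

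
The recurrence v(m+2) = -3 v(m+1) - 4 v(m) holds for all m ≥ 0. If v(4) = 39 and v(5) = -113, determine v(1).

Rearranging, v(m-2) = (v(m) + 3 v(m-1)) / -4.
v(3) = (-113 + 3(39)) / -4 = 4/-4 = -1
v(2) = (39 + 3(-1)) / -4 = 36/-4 = -9
v(1) = (-1 + 3(-9)) / -4 = -28/-4 = 7

7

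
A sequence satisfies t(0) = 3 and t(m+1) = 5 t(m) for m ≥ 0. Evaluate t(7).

t(1) = 5(3) = 15
t(2) = 5(15) = 75
t(3) = 5(75) = 375
t(4) = 5(375) = 1875
t(5) = 5(1875) = 9375
t(6) = 5(9375) = 46875
t(7) = 5(46875) = 234375

234375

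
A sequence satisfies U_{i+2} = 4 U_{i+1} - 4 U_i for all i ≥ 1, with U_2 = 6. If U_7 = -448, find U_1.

5

Let U_1 = w.
U_3 = 24 - 4w
U_4 = 72 - 16w
U_5 = 192 - 48w
U_6 = 480 - 128w
U_7 = 1152 - 320w
So 1152 - 320w = -448, giving w = 5.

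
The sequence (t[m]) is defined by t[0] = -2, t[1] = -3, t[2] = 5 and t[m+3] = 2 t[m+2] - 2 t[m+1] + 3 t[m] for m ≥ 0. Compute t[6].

22

t[3] = 2*5 - 2*(-3) + 3*(-2) = 10
t[4] = 2*10 - 2*5 + 3*(-3) = 1
t[5] = 2*1 - 2*10 + 3*5 = -3
t[6] = 2*(-3) - 2*1 + 3*10 = 22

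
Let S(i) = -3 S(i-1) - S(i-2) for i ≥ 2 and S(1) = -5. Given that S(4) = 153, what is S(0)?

-6

Let S(0) = x.
S(2) = 15 - x
S(3) = -40 + 3x
S(4) = 105 - 8x
So 105 - 8x = 153, giving x = -6.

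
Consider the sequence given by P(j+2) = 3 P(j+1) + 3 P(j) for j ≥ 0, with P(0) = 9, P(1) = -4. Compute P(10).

417960

P(2) = 3·(-4) + 3·9 = 15
P(3) = 3·15 + 3·(-4) = 33
P(4) = 3·33 + 3·15 = 144
P(5) = 3·144 + 3·33 = 531
P(6) = 3·531 + 3·144 = 2025
P(7) = 3·2025 + 3·531 = 7668
P(8) = 3·7668 + 3·2025 = 29079
P(9) = 3·29079 + 3·7668 = 110241
P(10) = 3·110241 + 3·29079 = 417960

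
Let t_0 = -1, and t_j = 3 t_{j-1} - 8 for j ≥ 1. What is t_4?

-401

t_1 = 3·(-1) - 8 = -11
t_2 = 3·(-11) - 8 = -41
t_3 = 3·(-41) - 8 = -131
t_4 = 3·(-131) - 8 = -401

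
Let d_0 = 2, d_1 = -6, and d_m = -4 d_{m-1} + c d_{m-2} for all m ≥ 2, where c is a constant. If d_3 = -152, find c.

4

d_2 = 24 + 2c
d_3 = -96 - 14c
So -96 - 14c = -152, giving c = 4.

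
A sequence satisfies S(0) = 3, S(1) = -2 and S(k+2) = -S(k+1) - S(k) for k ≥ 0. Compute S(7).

-2

S(2) = -(-2) - 3 = -1
S(3) = -(-1) - (-2) = 3
S(4) = -3 - (-1) = -2
S(5) = -(-2) - 3 = -1
S(6) = -(-1) - (-2) = 3
S(7) = -3 - (-1) = -2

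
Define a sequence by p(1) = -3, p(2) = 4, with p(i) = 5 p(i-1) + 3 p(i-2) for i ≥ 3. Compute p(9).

347267

p(3) = 5*4 + 3*(-3) = 11
p(4) = 5*11 + 3*4 = 67
p(5) = 5*67 + 3*11 = 368
p(6) = 5*368 + 3*67 = 2041
p(7) = 5*2041 + 3*368 = 11309
p(8) = 5*11309 + 3*2041 = 62668
p(9) = 5*62668 + 3*11309 = 347267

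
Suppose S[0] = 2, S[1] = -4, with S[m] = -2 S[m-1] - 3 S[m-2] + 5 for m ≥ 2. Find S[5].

40

S[2] = -2·(-4) - 3·2 + 5 = 7
S[3] = -2·7 - 3·(-4) + 5 = 3
S[4] = -2·3 - 3·7 + 5 = -22
S[5] = -2·(-22) - 3·3 + 5 = 40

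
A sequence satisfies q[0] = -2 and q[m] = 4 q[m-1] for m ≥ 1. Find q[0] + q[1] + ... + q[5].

q[1] = 4·(-2) = -8
q[2] = 4·(-8) = -32
q[3] = 4·(-32) = -128
q[4] = 4·(-128) = -512
q[5] = 4·(-512) = -2048
Sum = (-2) + (-8) + (-32) + (-128) + (-512) + (-2048) = -2730

-2730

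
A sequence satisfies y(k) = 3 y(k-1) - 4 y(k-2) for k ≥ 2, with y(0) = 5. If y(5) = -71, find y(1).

Let y(1) = w.
y(2) = -20 + 3w
y(3) = -60 + 5w
y(4) = -100 + 3w
y(5) = -60 - 11w
So -60 - 11w = -71, giving w = 1.

1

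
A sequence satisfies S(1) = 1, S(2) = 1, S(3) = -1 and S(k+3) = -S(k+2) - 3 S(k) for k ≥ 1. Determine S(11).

-10

S(4) = -(-1) - 3·1 = -2
S(5) = -(-2) - 3·1 = -1
S(6) = -(-1) - 3·(-1) = 4
S(7) = -4 - 3·(-2) = 2
S(8) = -2 - 3·(-1) = 1
S(9) = -1 - 3·4 = -13
S(10) = -(-13) - 3·2 = 7
S(11) = -7 - 3·1 = -10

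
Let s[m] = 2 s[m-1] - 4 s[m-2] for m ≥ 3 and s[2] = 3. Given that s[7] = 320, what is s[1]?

5

Let s[1] = w.
s[3] = 6 - 4w
s[4] = -8w
s[5] = -24
s[6] = -48 + 32w
s[7] = 64w
So 64w = 320, giving w = 5.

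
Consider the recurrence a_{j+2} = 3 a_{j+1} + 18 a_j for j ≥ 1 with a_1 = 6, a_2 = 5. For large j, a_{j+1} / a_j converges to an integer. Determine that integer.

6

The characteristic equation is r^2 - 3r - 18 = 0, which factors as (r - 6)(r + 3) = 0.
So the roots are 6 and -3. Since |6| > |-3| and the coefficient of 6^j is non-zero, the ratio tends to 6.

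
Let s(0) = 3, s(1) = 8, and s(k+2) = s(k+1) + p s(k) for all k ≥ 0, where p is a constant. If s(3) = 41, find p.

3

s(2) = 8 + 3p
s(3) = 8 + 11p
So 8 + 11p = 41, giving p = 3.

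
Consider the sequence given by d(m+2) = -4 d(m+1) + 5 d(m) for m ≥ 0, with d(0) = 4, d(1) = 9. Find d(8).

d(2) = -4·9 + 5·4 = -16
d(3) = -4·(-16) + 5·9 = 109
d(4) = -4·109 + 5·(-16) = -516
d(5) = -4·(-516) + 5·109 = 2609
d(6) = -4·2609 + 5·(-516) = -13016
d(7) = -4·(-13016) + 5·2609 = 65109
d(8) = -4·65109 + 5·(-13016) = -325516

-325516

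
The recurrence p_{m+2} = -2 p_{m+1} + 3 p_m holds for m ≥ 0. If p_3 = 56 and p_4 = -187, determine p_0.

Rearranging, p_{m-2} = (p_m + 2 p_{m-1}) / 3.
p_2 = (-187 + 2·56) / 3 = -75/3 = -25
p_1 = (56 + 2·(-25)) / 3 = 6/3 = 2
p_0 = (-25 + 2·2) / 3 = -21/3 = -7

-7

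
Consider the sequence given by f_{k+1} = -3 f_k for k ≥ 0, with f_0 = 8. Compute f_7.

f_1 = -3*8 = -24
f_2 = -3*(-24) = 72
f_3 = -3*72 = -216
f_4 = -3*(-216) = 648
f_5 = -3*648 = -1944
f_6 = -3*(-1944) = 5832
f_7 = -3*5832 = -17496

-17496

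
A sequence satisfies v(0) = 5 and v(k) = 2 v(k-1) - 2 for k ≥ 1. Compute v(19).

The fixed point is -2/(1 - 2) = 2, so v(k) - 2 = 2(v(k-1) - 2).
Hence v(k) = 3·2^k + 2.
v(19) = 3·2^{19} + 2 = 3·524288 + 2 = 1572866.

1572866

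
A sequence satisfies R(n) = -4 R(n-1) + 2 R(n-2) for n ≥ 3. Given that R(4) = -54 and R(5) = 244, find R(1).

Rearranging, R(n-2) = (R(n) + 4 R(n-1)) / 2.
R(3) = (244 + 4*(-54)) / 2 = 28/2 = 14
R(2) = (-54 + 4*14) / 2 = 2/2 = 1
R(1) = (14 + 4*1) / 2 = 18/2 = 9

9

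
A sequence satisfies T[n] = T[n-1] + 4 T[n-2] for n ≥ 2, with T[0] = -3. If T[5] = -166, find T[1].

Let T[1] = w.
T[2] = -12 + w
T[3] = -12 + 5w
T[4] = -60 + 9w
T[5] = -108 + 29w
So -108 + 29w = -166, giving w = -2.

-2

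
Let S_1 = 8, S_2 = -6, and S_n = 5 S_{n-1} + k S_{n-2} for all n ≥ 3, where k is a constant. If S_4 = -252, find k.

-3

S_3 = -30 + 8k
S_4 = -150 + 34k
So -150 + 34k = -252, giving k = -3.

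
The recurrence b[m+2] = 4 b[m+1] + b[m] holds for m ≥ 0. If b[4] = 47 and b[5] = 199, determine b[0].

Rearranging, b[m-2] = b[m] - 4 b[m-1].
b[3] = 199 - 4·47 = 11
b[2] = 47 - 4·11 = 3
b[1] = 11 - 4·3 = -1
b[0] = 3 - 4·(-1) = 7

7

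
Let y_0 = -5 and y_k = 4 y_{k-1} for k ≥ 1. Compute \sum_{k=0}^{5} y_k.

-6825

y_1 = 4·(-5) = -20
y_2 = 4·(-20) = -80
y_3 = 4·(-80) = -320
y_4 = 4·(-320) = -1280
y_5 = 4·(-1280) = -5120
Sum = (-5) + (-20) + (-80) + (-320) + (-1280) + (-5120) = -6825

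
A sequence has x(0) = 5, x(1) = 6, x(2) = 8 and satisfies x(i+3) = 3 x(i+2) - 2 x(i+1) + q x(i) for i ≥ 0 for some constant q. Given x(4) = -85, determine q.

x(3) = 12 + 5q
x(4) = 20 + 21q
So 20 + 21q = -85, giving q = -5.

-5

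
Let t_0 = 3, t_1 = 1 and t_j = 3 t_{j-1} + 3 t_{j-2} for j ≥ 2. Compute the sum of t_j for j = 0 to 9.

161839

t_2 = 3*1 + 3*3 = 12
t_3 = 3*12 + 3*1 = 39
t_4 = 3*39 + 3*12 = 153
t_5 = 3*153 + 3*39 = 576
t_6 = 3*576 + 3*153 = 2187
t_7 = 3*2187 + 3*576 = 8289
t_8 = 3*8289 + 3*2187 = 31428
t_9 = 3*31428 + 3*8289 = 119151
Sum = 3 + 1 + 12 + 39 + 153 + 576 + 2187 + 8289 + 31428 + 119151 = 161839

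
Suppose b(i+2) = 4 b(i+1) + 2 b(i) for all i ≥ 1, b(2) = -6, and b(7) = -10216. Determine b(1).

-1

Let b(1) = y.
b(3) = -24 + 2y
b(4) = -108 + 8y
b(5) = -480 + 36y
b(6) = -2136 + 160y
b(7) = -9504 + 712y
So -9504 + 712y = -10216, giving y = -1.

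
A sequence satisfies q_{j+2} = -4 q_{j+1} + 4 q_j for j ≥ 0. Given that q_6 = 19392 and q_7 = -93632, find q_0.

2

Rearranging, q_{j-2} = (q_j + 4 q_{j-1}) / 4.
q_5 = (-93632 + 4*19392) / 4 = -16064/4 = -4016
q_4 = (19392 + 4*(-4016)) / 4 = 3328/4 = 832
q_3 = (-4016 + 4*832) / 4 = -688/4 = -172
q_2 = (832 + 4*(-172)) / 4 = 144/4 = 36
q_1 = (-172 + 4*36) / 4 = -28/4 = -7
q_0 = (36 + 4*(-7)) / 4 = 8/4 = 2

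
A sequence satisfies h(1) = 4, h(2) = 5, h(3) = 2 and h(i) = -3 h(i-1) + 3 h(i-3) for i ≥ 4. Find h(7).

h(4) = -3·2 + 3·4 = 6
h(5) = -3·6 + 3·5 = -3
h(6) = -3·(-3) + 3·2 = 15
h(7) = -3·15 + 3·6 = -27

-27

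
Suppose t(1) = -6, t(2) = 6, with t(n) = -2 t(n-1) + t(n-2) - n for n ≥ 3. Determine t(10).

t(3) = -2·6 + (-6) - 3 = -21
t(4) = -2·(-21) + 6 - 4 = 44
t(5) = -2·44 + (-21) - 5 = -114
t(6) = -2·(-114) + 44 - 6 = 266
t(7) = -2·266 + (-114) - 7 = -653
t(8) = -2·(-653) + 266 - 8 = 1564
t(9) = -2·1564 + (-653) - 9 = -3790
t(10) = -2·(-3790) + 1564 - 10 = 9134

9134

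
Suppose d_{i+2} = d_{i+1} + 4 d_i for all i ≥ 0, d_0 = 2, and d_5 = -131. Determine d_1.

Let d_1 = v.
d_2 = 8 + v
d_3 = 8 + 5v
d_4 = 40 + 9v
d_5 = 72 + 29v
So 72 + 29v = -131, giving v = -7.

-7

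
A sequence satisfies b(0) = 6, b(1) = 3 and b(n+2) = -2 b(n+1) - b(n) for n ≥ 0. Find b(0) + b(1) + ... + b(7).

36

b(2) = -2*3 - 6 = -12
b(3) = -2*(-12) - 3 = 21
b(4) = -2*21 - (-12) = -30
b(5) = -2*(-30) - 21 = 39
b(6) = -2*39 - (-30) = -48
b(7) = -2*(-48) - 39 = 57
Sum = 6 + 3 + (-12) + 21 + (-30) + 39 + (-48) + 57 = 36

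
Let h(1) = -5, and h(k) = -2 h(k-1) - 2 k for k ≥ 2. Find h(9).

h(2) = -2(-5) - 4 = 6
h(3) = -2(6) - 6 = -18
h(4) = -2(-18) - 8 = 28
h(5) = -2(28) - 10 = -66
h(6) = -2(-66) - 12 = 120
h(7) = -2(120) - 14 = -254
h(8) = -2(-254) - 16 = 492
h(9) = -2(492) - 18 = -1002

-1002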